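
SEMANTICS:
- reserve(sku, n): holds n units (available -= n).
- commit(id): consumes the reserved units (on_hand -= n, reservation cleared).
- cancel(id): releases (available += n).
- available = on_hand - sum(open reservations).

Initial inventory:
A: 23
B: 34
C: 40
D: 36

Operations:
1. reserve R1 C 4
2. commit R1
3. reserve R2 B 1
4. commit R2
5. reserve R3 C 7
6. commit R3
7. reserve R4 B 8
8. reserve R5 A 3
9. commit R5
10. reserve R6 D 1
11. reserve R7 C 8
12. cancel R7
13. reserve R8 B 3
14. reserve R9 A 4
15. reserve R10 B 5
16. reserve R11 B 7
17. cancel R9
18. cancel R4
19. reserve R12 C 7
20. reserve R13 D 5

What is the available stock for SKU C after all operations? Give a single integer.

Answer: 22

Derivation:
Step 1: reserve R1 C 4 -> on_hand[A=23 B=34 C=40 D=36] avail[A=23 B=34 C=36 D=36] open={R1}
Step 2: commit R1 -> on_hand[A=23 B=34 C=36 D=36] avail[A=23 B=34 C=36 D=36] open={}
Step 3: reserve R2 B 1 -> on_hand[A=23 B=34 C=36 D=36] avail[A=23 B=33 C=36 D=36] open={R2}
Step 4: commit R2 -> on_hand[A=23 B=33 C=36 D=36] avail[A=23 B=33 C=36 D=36] open={}
Step 5: reserve R3 C 7 -> on_hand[A=23 B=33 C=36 D=36] avail[A=23 B=33 C=29 D=36] open={R3}
Step 6: commit R3 -> on_hand[A=23 B=33 C=29 D=36] avail[A=23 B=33 C=29 D=36] open={}
Step 7: reserve R4 B 8 -> on_hand[A=23 B=33 C=29 D=36] avail[A=23 B=25 C=29 D=36] open={R4}
Step 8: reserve R5 A 3 -> on_hand[A=23 B=33 C=29 D=36] avail[A=20 B=25 C=29 D=36] open={R4,R5}
Step 9: commit R5 -> on_hand[A=20 B=33 C=29 D=36] avail[A=20 B=25 C=29 D=36] open={R4}
Step 10: reserve R6 D 1 -> on_hand[A=20 B=33 C=29 D=36] avail[A=20 B=25 C=29 D=35] open={R4,R6}
Step 11: reserve R7 C 8 -> on_hand[A=20 B=33 C=29 D=36] avail[A=20 B=25 C=21 D=35] open={R4,R6,R7}
Step 12: cancel R7 -> on_hand[A=20 B=33 C=29 D=36] avail[A=20 B=25 C=29 D=35] open={R4,R6}
Step 13: reserve R8 B 3 -> on_hand[A=20 B=33 C=29 D=36] avail[A=20 B=22 C=29 D=35] open={R4,R6,R8}
Step 14: reserve R9 A 4 -> on_hand[A=20 B=33 C=29 D=36] avail[A=16 B=22 C=29 D=35] open={R4,R6,R8,R9}
Step 15: reserve R10 B 5 -> on_hand[A=20 B=33 C=29 D=36] avail[A=16 B=17 C=29 D=35] open={R10,R4,R6,R8,R9}
Step 16: reserve R11 B 7 -> on_hand[A=20 B=33 C=29 D=36] avail[A=16 B=10 C=29 D=35] open={R10,R11,R4,R6,R8,R9}
Step 17: cancel R9 -> on_hand[A=20 B=33 C=29 D=36] avail[A=20 B=10 C=29 D=35] open={R10,R11,R4,R6,R8}
Step 18: cancel R4 -> on_hand[A=20 B=33 C=29 D=36] avail[A=20 B=18 C=29 D=35] open={R10,R11,R6,R8}
Step 19: reserve R12 C 7 -> on_hand[A=20 B=33 C=29 D=36] avail[A=20 B=18 C=22 D=35] open={R10,R11,R12,R6,R8}
Step 20: reserve R13 D 5 -> on_hand[A=20 B=33 C=29 D=36] avail[A=20 B=18 C=22 D=30] open={R10,R11,R12,R13,R6,R8}
Final available[C] = 22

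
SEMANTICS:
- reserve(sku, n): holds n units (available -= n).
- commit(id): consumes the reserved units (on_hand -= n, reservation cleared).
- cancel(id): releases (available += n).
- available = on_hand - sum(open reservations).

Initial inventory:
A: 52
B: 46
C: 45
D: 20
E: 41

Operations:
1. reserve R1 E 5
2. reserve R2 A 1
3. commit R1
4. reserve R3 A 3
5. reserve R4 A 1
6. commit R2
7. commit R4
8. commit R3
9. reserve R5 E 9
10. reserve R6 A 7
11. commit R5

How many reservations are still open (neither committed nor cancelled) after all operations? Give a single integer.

Step 1: reserve R1 E 5 -> on_hand[A=52 B=46 C=45 D=20 E=41] avail[A=52 B=46 C=45 D=20 E=36] open={R1}
Step 2: reserve R2 A 1 -> on_hand[A=52 B=46 C=45 D=20 E=41] avail[A=51 B=46 C=45 D=20 E=36] open={R1,R2}
Step 3: commit R1 -> on_hand[A=52 B=46 C=45 D=20 E=36] avail[A=51 B=46 C=45 D=20 E=36] open={R2}
Step 4: reserve R3 A 3 -> on_hand[A=52 B=46 C=45 D=20 E=36] avail[A=48 B=46 C=45 D=20 E=36] open={R2,R3}
Step 5: reserve R4 A 1 -> on_hand[A=52 B=46 C=45 D=20 E=36] avail[A=47 B=46 C=45 D=20 E=36] open={R2,R3,R4}
Step 6: commit R2 -> on_hand[A=51 B=46 C=45 D=20 E=36] avail[A=47 B=46 C=45 D=20 E=36] open={R3,R4}
Step 7: commit R4 -> on_hand[A=50 B=46 C=45 D=20 E=36] avail[A=47 B=46 C=45 D=20 E=36] open={R3}
Step 8: commit R3 -> on_hand[A=47 B=46 C=45 D=20 E=36] avail[A=47 B=46 C=45 D=20 E=36] open={}
Step 9: reserve R5 E 9 -> on_hand[A=47 B=46 C=45 D=20 E=36] avail[A=47 B=46 C=45 D=20 E=27] open={R5}
Step 10: reserve R6 A 7 -> on_hand[A=47 B=46 C=45 D=20 E=36] avail[A=40 B=46 C=45 D=20 E=27] open={R5,R6}
Step 11: commit R5 -> on_hand[A=47 B=46 C=45 D=20 E=27] avail[A=40 B=46 C=45 D=20 E=27] open={R6}
Open reservations: ['R6'] -> 1

Answer: 1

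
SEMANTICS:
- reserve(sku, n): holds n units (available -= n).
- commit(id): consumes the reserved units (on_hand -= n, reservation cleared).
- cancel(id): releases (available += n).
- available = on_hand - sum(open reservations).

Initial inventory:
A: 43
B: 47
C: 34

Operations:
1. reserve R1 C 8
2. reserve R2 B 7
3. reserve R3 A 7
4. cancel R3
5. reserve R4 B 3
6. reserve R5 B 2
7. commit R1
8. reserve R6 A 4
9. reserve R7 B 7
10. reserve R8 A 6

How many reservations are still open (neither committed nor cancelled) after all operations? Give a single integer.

Answer: 6

Derivation:
Step 1: reserve R1 C 8 -> on_hand[A=43 B=47 C=34] avail[A=43 B=47 C=26] open={R1}
Step 2: reserve R2 B 7 -> on_hand[A=43 B=47 C=34] avail[A=43 B=40 C=26] open={R1,R2}
Step 3: reserve R3 A 7 -> on_hand[A=43 B=47 C=34] avail[A=36 B=40 C=26] open={R1,R2,R3}
Step 4: cancel R3 -> on_hand[A=43 B=47 C=34] avail[A=43 B=40 C=26] open={R1,R2}
Step 5: reserve R4 B 3 -> on_hand[A=43 B=47 C=34] avail[A=43 B=37 C=26] open={R1,R2,R4}
Step 6: reserve R5 B 2 -> on_hand[A=43 B=47 C=34] avail[A=43 B=35 C=26] open={R1,R2,R4,R5}
Step 7: commit R1 -> on_hand[A=43 B=47 C=26] avail[A=43 B=35 C=26] open={R2,R4,R5}
Step 8: reserve R6 A 4 -> on_hand[A=43 B=47 C=26] avail[A=39 B=35 C=26] open={R2,R4,R5,R6}
Step 9: reserve R7 B 7 -> on_hand[A=43 B=47 C=26] avail[A=39 B=28 C=26] open={R2,R4,R5,R6,R7}
Step 10: reserve R8 A 6 -> on_hand[A=43 B=47 C=26] avail[A=33 B=28 C=26] open={R2,R4,R5,R6,R7,R8}
Open reservations: ['R2', 'R4', 'R5', 'R6', 'R7', 'R8'] -> 6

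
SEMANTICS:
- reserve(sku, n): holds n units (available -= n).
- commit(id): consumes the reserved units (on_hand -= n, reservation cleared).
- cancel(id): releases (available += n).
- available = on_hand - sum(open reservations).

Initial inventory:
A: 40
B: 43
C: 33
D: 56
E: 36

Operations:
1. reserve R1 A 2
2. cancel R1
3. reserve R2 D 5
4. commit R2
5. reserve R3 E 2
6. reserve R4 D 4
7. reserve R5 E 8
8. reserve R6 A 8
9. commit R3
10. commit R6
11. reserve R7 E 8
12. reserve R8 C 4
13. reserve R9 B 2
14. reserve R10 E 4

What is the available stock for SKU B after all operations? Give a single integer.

Answer: 41

Derivation:
Step 1: reserve R1 A 2 -> on_hand[A=40 B=43 C=33 D=56 E=36] avail[A=38 B=43 C=33 D=56 E=36] open={R1}
Step 2: cancel R1 -> on_hand[A=40 B=43 C=33 D=56 E=36] avail[A=40 B=43 C=33 D=56 E=36] open={}
Step 3: reserve R2 D 5 -> on_hand[A=40 B=43 C=33 D=56 E=36] avail[A=40 B=43 C=33 D=51 E=36] open={R2}
Step 4: commit R2 -> on_hand[A=40 B=43 C=33 D=51 E=36] avail[A=40 B=43 C=33 D=51 E=36] open={}
Step 5: reserve R3 E 2 -> on_hand[A=40 B=43 C=33 D=51 E=36] avail[A=40 B=43 C=33 D=51 E=34] open={R3}
Step 6: reserve R4 D 4 -> on_hand[A=40 B=43 C=33 D=51 E=36] avail[A=40 B=43 C=33 D=47 E=34] open={R3,R4}
Step 7: reserve R5 E 8 -> on_hand[A=40 B=43 C=33 D=51 E=36] avail[A=40 B=43 C=33 D=47 E=26] open={R3,R4,R5}
Step 8: reserve R6 A 8 -> on_hand[A=40 B=43 C=33 D=51 E=36] avail[A=32 B=43 C=33 D=47 E=26] open={R3,R4,R5,R6}
Step 9: commit R3 -> on_hand[A=40 B=43 C=33 D=51 E=34] avail[A=32 B=43 C=33 D=47 E=26] open={R4,R5,R6}
Step 10: commit R6 -> on_hand[A=32 B=43 C=33 D=51 E=34] avail[A=32 B=43 C=33 D=47 E=26] open={R4,R5}
Step 11: reserve R7 E 8 -> on_hand[A=32 B=43 C=33 D=51 E=34] avail[A=32 B=43 C=33 D=47 E=18] open={R4,R5,R7}
Step 12: reserve R8 C 4 -> on_hand[A=32 B=43 C=33 D=51 E=34] avail[A=32 B=43 C=29 D=47 E=18] open={R4,R5,R7,R8}
Step 13: reserve R9 B 2 -> on_hand[A=32 B=43 C=33 D=51 E=34] avail[A=32 B=41 C=29 D=47 E=18] open={R4,R5,R7,R8,R9}
Step 14: reserve R10 E 4 -> on_hand[A=32 B=43 C=33 D=51 E=34] avail[A=32 B=41 C=29 D=47 E=14] open={R10,R4,R5,R7,R8,R9}
Final available[B] = 41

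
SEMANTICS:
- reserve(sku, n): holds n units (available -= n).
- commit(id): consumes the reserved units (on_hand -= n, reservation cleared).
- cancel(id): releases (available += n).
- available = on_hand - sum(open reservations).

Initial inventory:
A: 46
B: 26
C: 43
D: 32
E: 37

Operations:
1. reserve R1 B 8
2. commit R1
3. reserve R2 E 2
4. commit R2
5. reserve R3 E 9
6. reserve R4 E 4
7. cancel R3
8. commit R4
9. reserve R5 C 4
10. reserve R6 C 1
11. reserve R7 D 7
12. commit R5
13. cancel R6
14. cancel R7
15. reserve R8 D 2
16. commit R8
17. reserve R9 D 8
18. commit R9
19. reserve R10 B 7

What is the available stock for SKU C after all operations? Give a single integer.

Answer: 39

Derivation:
Step 1: reserve R1 B 8 -> on_hand[A=46 B=26 C=43 D=32 E=37] avail[A=46 B=18 C=43 D=32 E=37] open={R1}
Step 2: commit R1 -> on_hand[A=46 B=18 C=43 D=32 E=37] avail[A=46 B=18 C=43 D=32 E=37] open={}
Step 3: reserve R2 E 2 -> on_hand[A=46 B=18 C=43 D=32 E=37] avail[A=46 B=18 C=43 D=32 E=35] open={R2}
Step 4: commit R2 -> on_hand[A=46 B=18 C=43 D=32 E=35] avail[A=46 B=18 C=43 D=32 E=35] open={}
Step 5: reserve R3 E 9 -> on_hand[A=46 B=18 C=43 D=32 E=35] avail[A=46 B=18 C=43 D=32 E=26] open={R3}
Step 6: reserve R4 E 4 -> on_hand[A=46 B=18 C=43 D=32 E=35] avail[A=46 B=18 C=43 D=32 E=22] open={R3,R4}
Step 7: cancel R3 -> on_hand[A=46 B=18 C=43 D=32 E=35] avail[A=46 B=18 C=43 D=32 E=31] open={R4}
Step 8: commit R4 -> on_hand[A=46 B=18 C=43 D=32 E=31] avail[A=46 B=18 C=43 D=32 E=31] open={}
Step 9: reserve R5 C 4 -> on_hand[A=46 B=18 C=43 D=32 E=31] avail[A=46 B=18 C=39 D=32 E=31] open={R5}
Step 10: reserve R6 C 1 -> on_hand[A=46 B=18 C=43 D=32 E=31] avail[A=46 B=18 C=38 D=32 E=31] open={R5,R6}
Step 11: reserve R7 D 7 -> on_hand[A=46 B=18 C=43 D=32 E=31] avail[A=46 B=18 C=38 D=25 E=31] open={R5,R6,R7}
Step 12: commit R5 -> on_hand[A=46 B=18 C=39 D=32 E=31] avail[A=46 B=18 C=38 D=25 E=31] open={R6,R7}
Step 13: cancel R6 -> on_hand[A=46 B=18 C=39 D=32 E=31] avail[A=46 B=18 C=39 D=25 E=31] open={R7}
Step 14: cancel R7 -> on_hand[A=46 B=18 C=39 D=32 E=31] avail[A=46 B=18 C=39 D=32 E=31] open={}
Step 15: reserve R8 D 2 -> on_hand[A=46 B=18 C=39 D=32 E=31] avail[A=46 B=18 C=39 D=30 E=31] open={R8}
Step 16: commit R8 -> on_hand[A=46 B=18 C=39 D=30 E=31] avail[A=46 B=18 C=39 D=30 E=31] open={}
Step 17: reserve R9 D 8 -> on_hand[A=46 B=18 C=39 D=30 E=31] avail[A=46 B=18 C=39 D=22 E=31] open={R9}
Step 18: commit R9 -> on_hand[A=46 B=18 C=39 D=22 E=31] avail[A=46 B=18 C=39 D=22 E=31] open={}
Step 19: reserve R10 B 7 -> on_hand[A=46 B=18 C=39 D=22 E=31] avail[A=46 B=11 C=39 D=22 E=31] open={R10}
Final available[C] = 39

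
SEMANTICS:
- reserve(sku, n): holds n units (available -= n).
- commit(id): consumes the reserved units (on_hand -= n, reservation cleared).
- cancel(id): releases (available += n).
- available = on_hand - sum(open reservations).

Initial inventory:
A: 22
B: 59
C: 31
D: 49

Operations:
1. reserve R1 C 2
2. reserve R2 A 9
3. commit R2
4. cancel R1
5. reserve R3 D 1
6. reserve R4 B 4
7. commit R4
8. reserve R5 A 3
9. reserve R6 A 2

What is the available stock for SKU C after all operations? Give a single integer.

Answer: 31

Derivation:
Step 1: reserve R1 C 2 -> on_hand[A=22 B=59 C=31 D=49] avail[A=22 B=59 C=29 D=49] open={R1}
Step 2: reserve R2 A 9 -> on_hand[A=22 B=59 C=31 D=49] avail[A=13 B=59 C=29 D=49] open={R1,R2}
Step 3: commit R2 -> on_hand[A=13 B=59 C=31 D=49] avail[A=13 B=59 C=29 D=49] open={R1}
Step 4: cancel R1 -> on_hand[A=13 B=59 C=31 D=49] avail[A=13 B=59 C=31 D=49] open={}
Step 5: reserve R3 D 1 -> on_hand[A=13 B=59 C=31 D=49] avail[A=13 B=59 C=31 D=48] open={R3}
Step 6: reserve R4 B 4 -> on_hand[A=13 B=59 C=31 D=49] avail[A=13 B=55 C=31 D=48] open={R3,R4}
Step 7: commit R4 -> on_hand[A=13 B=55 C=31 D=49] avail[A=13 B=55 C=31 D=48] open={R3}
Step 8: reserve R5 A 3 -> on_hand[A=13 B=55 C=31 D=49] avail[A=10 B=55 C=31 D=48] open={R3,R5}
Step 9: reserve R6 A 2 -> on_hand[A=13 B=55 C=31 D=49] avail[A=8 B=55 C=31 D=48] open={R3,R5,R6}
Final available[C] = 31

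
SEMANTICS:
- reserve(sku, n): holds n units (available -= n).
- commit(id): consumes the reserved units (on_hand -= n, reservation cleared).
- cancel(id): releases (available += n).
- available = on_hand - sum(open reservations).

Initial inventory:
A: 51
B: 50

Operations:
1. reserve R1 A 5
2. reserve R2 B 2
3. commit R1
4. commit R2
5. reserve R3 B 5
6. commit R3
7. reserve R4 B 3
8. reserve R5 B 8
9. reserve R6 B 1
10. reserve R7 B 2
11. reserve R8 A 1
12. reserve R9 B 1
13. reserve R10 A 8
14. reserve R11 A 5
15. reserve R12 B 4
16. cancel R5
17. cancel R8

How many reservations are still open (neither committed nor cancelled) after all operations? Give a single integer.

Step 1: reserve R1 A 5 -> on_hand[A=51 B=50] avail[A=46 B=50] open={R1}
Step 2: reserve R2 B 2 -> on_hand[A=51 B=50] avail[A=46 B=48] open={R1,R2}
Step 3: commit R1 -> on_hand[A=46 B=50] avail[A=46 B=48] open={R2}
Step 4: commit R2 -> on_hand[A=46 B=48] avail[A=46 B=48] open={}
Step 5: reserve R3 B 5 -> on_hand[A=46 B=48] avail[A=46 B=43] open={R3}
Step 6: commit R3 -> on_hand[A=46 B=43] avail[A=46 B=43] open={}
Step 7: reserve R4 B 3 -> on_hand[A=46 B=43] avail[A=46 B=40] open={R4}
Step 8: reserve R5 B 8 -> on_hand[A=46 B=43] avail[A=46 B=32] open={R4,R5}
Step 9: reserve R6 B 1 -> on_hand[A=46 B=43] avail[A=46 B=31] open={R4,R5,R6}
Step 10: reserve R7 B 2 -> on_hand[A=46 B=43] avail[A=46 B=29] open={R4,R5,R6,R7}
Step 11: reserve R8 A 1 -> on_hand[A=46 B=43] avail[A=45 B=29] open={R4,R5,R6,R7,R8}
Step 12: reserve R9 B 1 -> on_hand[A=46 B=43] avail[A=45 B=28] open={R4,R5,R6,R7,R8,R9}
Step 13: reserve R10 A 8 -> on_hand[A=46 B=43] avail[A=37 B=28] open={R10,R4,R5,R6,R7,R8,R9}
Step 14: reserve R11 A 5 -> on_hand[A=46 B=43] avail[A=32 B=28] open={R10,R11,R4,R5,R6,R7,R8,R9}
Step 15: reserve R12 B 4 -> on_hand[A=46 B=43] avail[A=32 B=24] open={R10,R11,R12,R4,R5,R6,R7,R8,R9}
Step 16: cancel R5 -> on_hand[A=46 B=43] avail[A=32 B=32] open={R10,R11,R12,R4,R6,R7,R8,R9}
Step 17: cancel R8 -> on_hand[A=46 B=43] avail[A=33 B=32] open={R10,R11,R12,R4,R6,R7,R9}
Open reservations: ['R10', 'R11', 'R12', 'R4', 'R6', 'R7', 'R9'] -> 7

Answer: 7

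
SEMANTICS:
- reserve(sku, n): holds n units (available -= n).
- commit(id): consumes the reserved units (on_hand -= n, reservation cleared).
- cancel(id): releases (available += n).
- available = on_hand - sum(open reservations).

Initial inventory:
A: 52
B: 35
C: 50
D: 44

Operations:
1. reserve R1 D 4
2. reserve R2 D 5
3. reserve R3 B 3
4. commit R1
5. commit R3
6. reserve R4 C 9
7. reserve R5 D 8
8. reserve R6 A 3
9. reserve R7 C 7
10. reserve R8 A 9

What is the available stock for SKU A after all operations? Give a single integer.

Step 1: reserve R1 D 4 -> on_hand[A=52 B=35 C=50 D=44] avail[A=52 B=35 C=50 D=40] open={R1}
Step 2: reserve R2 D 5 -> on_hand[A=52 B=35 C=50 D=44] avail[A=52 B=35 C=50 D=35] open={R1,R2}
Step 3: reserve R3 B 3 -> on_hand[A=52 B=35 C=50 D=44] avail[A=52 B=32 C=50 D=35] open={R1,R2,R3}
Step 4: commit R1 -> on_hand[A=52 B=35 C=50 D=40] avail[A=52 B=32 C=50 D=35] open={R2,R3}
Step 5: commit R3 -> on_hand[A=52 B=32 C=50 D=40] avail[A=52 B=32 C=50 D=35] open={R2}
Step 6: reserve R4 C 9 -> on_hand[A=52 B=32 C=50 D=40] avail[A=52 B=32 C=41 D=35] open={R2,R4}
Step 7: reserve R5 D 8 -> on_hand[A=52 B=32 C=50 D=40] avail[A=52 B=32 C=41 D=27] open={R2,R4,R5}
Step 8: reserve R6 A 3 -> on_hand[A=52 B=32 C=50 D=40] avail[A=49 B=32 C=41 D=27] open={R2,R4,R5,R6}
Step 9: reserve R7 C 7 -> on_hand[A=52 B=32 C=50 D=40] avail[A=49 B=32 C=34 D=27] open={R2,R4,R5,R6,R7}
Step 10: reserve R8 A 9 -> on_hand[A=52 B=32 C=50 D=40] avail[A=40 B=32 C=34 D=27] open={R2,R4,R5,R6,R7,R8}
Final available[A] = 40

Answer: 40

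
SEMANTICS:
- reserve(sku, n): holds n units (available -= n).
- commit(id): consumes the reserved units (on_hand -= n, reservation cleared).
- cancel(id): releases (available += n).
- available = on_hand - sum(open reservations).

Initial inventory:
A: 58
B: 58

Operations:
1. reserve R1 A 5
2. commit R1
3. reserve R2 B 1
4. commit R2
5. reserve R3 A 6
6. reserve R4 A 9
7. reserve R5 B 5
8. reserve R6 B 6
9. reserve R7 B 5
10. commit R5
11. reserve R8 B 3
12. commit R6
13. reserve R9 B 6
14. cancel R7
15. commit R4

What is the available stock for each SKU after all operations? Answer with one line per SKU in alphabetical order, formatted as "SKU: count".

Answer: A: 38
B: 37

Derivation:
Step 1: reserve R1 A 5 -> on_hand[A=58 B=58] avail[A=53 B=58] open={R1}
Step 2: commit R1 -> on_hand[A=53 B=58] avail[A=53 B=58] open={}
Step 3: reserve R2 B 1 -> on_hand[A=53 B=58] avail[A=53 B=57] open={R2}
Step 4: commit R2 -> on_hand[A=53 B=57] avail[A=53 B=57] open={}
Step 5: reserve R3 A 6 -> on_hand[A=53 B=57] avail[A=47 B=57] open={R3}
Step 6: reserve R4 A 9 -> on_hand[A=53 B=57] avail[A=38 B=57] open={R3,R4}
Step 7: reserve R5 B 5 -> on_hand[A=53 B=57] avail[A=38 B=52] open={R3,R4,R5}
Step 8: reserve R6 B 6 -> on_hand[A=53 B=57] avail[A=38 B=46] open={R3,R4,R5,R6}
Step 9: reserve R7 B 5 -> on_hand[A=53 B=57] avail[A=38 B=41] open={R3,R4,R5,R6,R7}
Step 10: commit R5 -> on_hand[A=53 B=52] avail[A=38 B=41] open={R3,R4,R6,R7}
Step 11: reserve R8 B 3 -> on_hand[A=53 B=52] avail[A=38 B=38] open={R3,R4,R6,R7,R8}
Step 12: commit R6 -> on_hand[A=53 B=46] avail[A=38 B=38] open={R3,R4,R7,R8}
Step 13: reserve R9 B 6 -> on_hand[A=53 B=46] avail[A=38 B=32] open={R3,R4,R7,R8,R9}
Step 14: cancel R7 -> on_hand[A=53 B=46] avail[A=38 B=37] open={R3,R4,R8,R9}
Step 15: commit R4 -> on_hand[A=44 B=46] avail[A=38 B=37] open={R3,R8,R9}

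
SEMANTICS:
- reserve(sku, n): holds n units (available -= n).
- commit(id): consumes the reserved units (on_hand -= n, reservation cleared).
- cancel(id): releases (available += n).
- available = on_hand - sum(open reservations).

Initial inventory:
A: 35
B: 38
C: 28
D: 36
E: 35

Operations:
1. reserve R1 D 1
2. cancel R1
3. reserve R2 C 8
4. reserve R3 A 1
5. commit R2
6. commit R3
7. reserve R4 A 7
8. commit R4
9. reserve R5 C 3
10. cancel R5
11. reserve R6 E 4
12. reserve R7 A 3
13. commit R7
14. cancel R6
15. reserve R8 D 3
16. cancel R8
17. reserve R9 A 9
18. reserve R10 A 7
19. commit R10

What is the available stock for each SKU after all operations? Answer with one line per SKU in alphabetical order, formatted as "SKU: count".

Step 1: reserve R1 D 1 -> on_hand[A=35 B=38 C=28 D=36 E=35] avail[A=35 B=38 C=28 D=35 E=35] open={R1}
Step 2: cancel R1 -> on_hand[A=35 B=38 C=28 D=36 E=35] avail[A=35 B=38 C=28 D=36 E=35] open={}
Step 3: reserve R2 C 8 -> on_hand[A=35 B=38 C=28 D=36 E=35] avail[A=35 B=38 C=20 D=36 E=35] open={R2}
Step 4: reserve R3 A 1 -> on_hand[A=35 B=38 C=28 D=36 E=35] avail[A=34 B=38 C=20 D=36 E=35] open={R2,R3}
Step 5: commit R2 -> on_hand[A=35 B=38 C=20 D=36 E=35] avail[A=34 B=38 C=20 D=36 E=35] open={R3}
Step 6: commit R3 -> on_hand[A=34 B=38 C=20 D=36 E=35] avail[A=34 B=38 C=20 D=36 E=35] open={}
Step 7: reserve R4 A 7 -> on_hand[A=34 B=38 C=20 D=36 E=35] avail[A=27 B=38 C=20 D=36 E=35] open={R4}
Step 8: commit R4 -> on_hand[A=27 B=38 C=20 D=36 E=35] avail[A=27 B=38 C=20 D=36 E=35] open={}
Step 9: reserve R5 C 3 -> on_hand[A=27 B=38 C=20 D=36 E=35] avail[A=27 B=38 C=17 D=36 E=35] open={R5}
Step 10: cancel R5 -> on_hand[A=27 B=38 C=20 D=36 E=35] avail[A=27 B=38 C=20 D=36 E=35] open={}
Step 11: reserve R6 E 4 -> on_hand[A=27 B=38 C=20 D=36 E=35] avail[A=27 B=38 C=20 D=36 E=31] open={R6}
Step 12: reserve R7 A 3 -> on_hand[A=27 B=38 C=20 D=36 E=35] avail[A=24 B=38 C=20 D=36 E=31] open={R6,R7}
Step 13: commit R7 -> on_hand[A=24 B=38 C=20 D=36 E=35] avail[A=24 B=38 C=20 D=36 E=31] open={R6}
Step 14: cancel R6 -> on_hand[A=24 B=38 C=20 D=36 E=35] avail[A=24 B=38 C=20 D=36 E=35] open={}
Step 15: reserve R8 D 3 -> on_hand[A=24 B=38 C=20 D=36 E=35] avail[A=24 B=38 C=20 D=33 E=35] open={R8}
Step 16: cancel R8 -> on_hand[A=24 B=38 C=20 D=36 E=35] avail[A=24 B=38 C=20 D=36 E=35] open={}
Step 17: reserve R9 A 9 -> on_hand[A=24 B=38 C=20 D=36 E=35] avail[A=15 B=38 C=20 D=36 E=35] open={R9}
Step 18: reserve R10 A 7 -> on_hand[A=24 B=38 C=20 D=36 E=35] avail[A=8 B=38 C=20 D=36 E=35] open={R10,R9}
Step 19: commit R10 -> on_hand[A=17 B=38 C=20 D=36 E=35] avail[A=8 B=38 C=20 D=36 E=35] open={R9}

Answer: A: 8
B: 38
C: 20
D: 36
E: 35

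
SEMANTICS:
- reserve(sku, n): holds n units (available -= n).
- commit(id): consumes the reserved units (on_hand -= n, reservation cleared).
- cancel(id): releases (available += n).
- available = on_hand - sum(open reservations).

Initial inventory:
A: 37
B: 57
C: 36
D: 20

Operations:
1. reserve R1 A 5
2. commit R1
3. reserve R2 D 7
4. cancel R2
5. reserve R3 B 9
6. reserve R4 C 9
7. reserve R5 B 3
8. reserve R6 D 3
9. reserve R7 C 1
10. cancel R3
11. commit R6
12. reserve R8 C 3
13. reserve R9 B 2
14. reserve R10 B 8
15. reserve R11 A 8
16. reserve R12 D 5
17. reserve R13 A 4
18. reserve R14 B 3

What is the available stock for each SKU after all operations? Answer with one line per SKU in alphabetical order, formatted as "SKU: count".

Step 1: reserve R1 A 5 -> on_hand[A=37 B=57 C=36 D=20] avail[A=32 B=57 C=36 D=20] open={R1}
Step 2: commit R1 -> on_hand[A=32 B=57 C=36 D=20] avail[A=32 B=57 C=36 D=20] open={}
Step 3: reserve R2 D 7 -> on_hand[A=32 B=57 C=36 D=20] avail[A=32 B=57 C=36 D=13] open={R2}
Step 4: cancel R2 -> on_hand[A=32 B=57 C=36 D=20] avail[A=32 B=57 C=36 D=20] open={}
Step 5: reserve R3 B 9 -> on_hand[A=32 B=57 C=36 D=20] avail[A=32 B=48 C=36 D=20] open={R3}
Step 6: reserve R4 C 9 -> on_hand[A=32 B=57 C=36 D=20] avail[A=32 B=48 C=27 D=20] open={R3,R4}
Step 7: reserve R5 B 3 -> on_hand[A=32 B=57 C=36 D=20] avail[A=32 B=45 C=27 D=20] open={R3,R4,R5}
Step 8: reserve R6 D 3 -> on_hand[A=32 B=57 C=36 D=20] avail[A=32 B=45 C=27 D=17] open={R3,R4,R5,R6}
Step 9: reserve R7 C 1 -> on_hand[A=32 B=57 C=36 D=20] avail[A=32 B=45 C=26 D=17] open={R3,R4,R5,R6,R7}
Step 10: cancel R3 -> on_hand[A=32 B=57 C=36 D=20] avail[A=32 B=54 C=26 D=17] open={R4,R5,R6,R7}
Step 11: commit R6 -> on_hand[A=32 B=57 C=36 D=17] avail[A=32 B=54 C=26 D=17] open={R4,R5,R7}
Step 12: reserve R8 C 3 -> on_hand[A=32 B=57 C=36 D=17] avail[A=32 B=54 C=23 D=17] open={R4,R5,R7,R8}
Step 13: reserve R9 B 2 -> on_hand[A=32 B=57 C=36 D=17] avail[A=32 B=52 C=23 D=17] open={R4,R5,R7,R8,R9}
Step 14: reserve R10 B 8 -> on_hand[A=32 B=57 C=36 D=17] avail[A=32 B=44 C=23 D=17] open={R10,R4,R5,R7,R8,R9}
Step 15: reserve R11 A 8 -> on_hand[A=32 B=57 C=36 D=17] avail[A=24 B=44 C=23 D=17] open={R10,R11,R4,R5,R7,R8,R9}
Step 16: reserve R12 D 5 -> on_hand[A=32 B=57 C=36 D=17] avail[A=24 B=44 C=23 D=12] open={R10,R11,R12,R4,R5,R7,R8,R9}
Step 17: reserve R13 A 4 -> on_hand[A=32 B=57 C=36 D=17] avail[A=20 B=44 C=23 D=12] open={R10,R11,R12,R13,R4,R5,R7,R8,R9}
Step 18: reserve R14 B 3 -> on_hand[A=32 B=57 C=36 D=17] avail[A=20 B=41 C=23 D=12] open={R10,R11,R12,R13,R14,R4,R5,R7,R8,R9}

Answer: A: 20
B: 41
C: 23
D: 12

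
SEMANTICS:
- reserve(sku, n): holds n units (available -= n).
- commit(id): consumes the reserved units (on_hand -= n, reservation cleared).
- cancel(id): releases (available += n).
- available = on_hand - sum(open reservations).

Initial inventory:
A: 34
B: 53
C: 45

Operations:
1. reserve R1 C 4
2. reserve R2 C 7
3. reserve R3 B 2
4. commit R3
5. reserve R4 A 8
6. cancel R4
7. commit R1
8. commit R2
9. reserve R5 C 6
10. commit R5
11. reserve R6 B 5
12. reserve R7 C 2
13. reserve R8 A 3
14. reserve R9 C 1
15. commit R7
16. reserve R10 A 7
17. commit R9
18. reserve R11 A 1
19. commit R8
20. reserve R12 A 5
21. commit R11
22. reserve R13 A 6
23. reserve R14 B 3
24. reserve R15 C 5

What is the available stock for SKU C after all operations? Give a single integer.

Answer: 20

Derivation:
Step 1: reserve R1 C 4 -> on_hand[A=34 B=53 C=45] avail[A=34 B=53 C=41] open={R1}
Step 2: reserve R2 C 7 -> on_hand[A=34 B=53 C=45] avail[A=34 B=53 C=34] open={R1,R2}
Step 3: reserve R3 B 2 -> on_hand[A=34 B=53 C=45] avail[A=34 B=51 C=34] open={R1,R2,R3}
Step 4: commit R3 -> on_hand[A=34 B=51 C=45] avail[A=34 B=51 C=34] open={R1,R2}
Step 5: reserve R4 A 8 -> on_hand[A=34 B=51 C=45] avail[A=26 B=51 C=34] open={R1,R2,R4}
Step 6: cancel R4 -> on_hand[A=34 B=51 C=45] avail[A=34 B=51 C=34] open={R1,R2}
Step 7: commit R1 -> on_hand[A=34 B=51 C=41] avail[A=34 B=51 C=34] open={R2}
Step 8: commit R2 -> on_hand[A=34 B=51 C=34] avail[A=34 B=51 C=34] open={}
Step 9: reserve R5 C 6 -> on_hand[A=34 B=51 C=34] avail[A=34 B=51 C=28] open={R5}
Step 10: commit R5 -> on_hand[A=34 B=51 C=28] avail[A=34 B=51 C=28] open={}
Step 11: reserve R6 B 5 -> on_hand[A=34 B=51 C=28] avail[A=34 B=46 C=28] open={R6}
Step 12: reserve R7 C 2 -> on_hand[A=34 B=51 C=28] avail[A=34 B=46 C=26] open={R6,R7}
Step 13: reserve R8 A 3 -> on_hand[A=34 B=51 C=28] avail[A=31 B=46 C=26] open={R6,R7,R8}
Step 14: reserve R9 C 1 -> on_hand[A=34 B=51 C=28] avail[A=31 B=46 C=25] open={R6,R7,R8,R9}
Step 15: commit R7 -> on_hand[A=34 B=51 C=26] avail[A=31 B=46 C=25] open={R6,R8,R9}
Step 16: reserve R10 A 7 -> on_hand[A=34 B=51 C=26] avail[A=24 B=46 C=25] open={R10,R6,R8,R9}
Step 17: commit R9 -> on_hand[A=34 B=51 C=25] avail[A=24 B=46 C=25] open={R10,R6,R8}
Step 18: reserve R11 A 1 -> on_hand[A=34 B=51 C=25] avail[A=23 B=46 C=25] open={R10,R11,R6,R8}
Step 19: commit R8 -> on_hand[A=31 B=51 C=25] avail[A=23 B=46 C=25] open={R10,R11,R6}
Step 20: reserve R12 A 5 -> on_hand[A=31 B=51 C=25] avail[A=18 B=46 C=25] open={R10,R11,R12,R6}
Step 21: commit R11 -> on_hand[A=30 B=51 C=25] avail[A=18 B=46 C=25] open={R10,R12,R6}
Step 22: reserve R13 A 6 -> on_hand[A=30 B=51 C=25] avail[A=12 B=46 C=25] open={R10,R12,R13,R6}
Step 23: reserve R14 B 3 -> on_hand[A=30 B=51 C=25] avail[A=12 B=43 C=25] open={R10,R12,R13,R14,R6}
Step 24: reserve R15 C 5 -> on_hand[A=30 B=51 C=25] avail[A=12 B=43 C=20] open={R10,R12,R13,R14,R15,R6}
Final available[C] = 20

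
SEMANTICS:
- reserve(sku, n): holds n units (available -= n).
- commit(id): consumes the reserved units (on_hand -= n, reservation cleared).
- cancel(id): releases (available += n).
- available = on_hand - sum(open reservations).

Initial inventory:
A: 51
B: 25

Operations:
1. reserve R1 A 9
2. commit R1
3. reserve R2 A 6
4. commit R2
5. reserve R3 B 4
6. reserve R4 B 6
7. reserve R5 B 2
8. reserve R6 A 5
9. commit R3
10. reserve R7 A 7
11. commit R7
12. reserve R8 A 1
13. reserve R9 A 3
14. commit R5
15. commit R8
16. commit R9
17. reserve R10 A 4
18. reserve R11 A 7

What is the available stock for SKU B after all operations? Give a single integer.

Step 1: reserve R1 A 9 -> on_hand[A=51 B=25] avail[A=42 B=25] open={R1}
Step 2: commit R1 -> on_hand[A=42 B=25] avail[A=42 B=25] open={}
Step 3: reserve R2 A 6 -> on_hand[A=42 B=25] avail[A=36 B=25] open={R2}
Step 4: commit R2 -> on_hand[A=36 B=25] avail[A=36 B=25] open={}
Step 5: reserve R3 B 4 -> on_hand[A=36 B=25] avail[A=36 B=21] open={R3}
Step 6: reserve R4 B 6 -> on_hand[A=36 B=25] avail[A=36 B=15] open={R3,R4}
Step 7: reserve R5 B 2 -> on_hand[A=36 B=25] avail[A=36 B=13] open={R3,R4,R5}
Step 8: reserve R6 A 5 -> on_hand[A=36 B=25] avail[A=31 B=13] open={R3,R4,R5,R6}
Step 9: commit R3 -> on_hand[A=36 B=21] avail[A=31 B=13] open={R4,R5,R6}
Step 10: reserve R7 A 7 -> on_hand[A=36 B=21] avail[A=24 B=13] open={R4,R5,R6,R7}
Step 11: commit R7 -> on_hand[A=29 B=21] avail[A=24 B=13] open={R4,R5,R6}
Step 12: reserve R8 A 1 -> on_hand[A=29 B=21] avail[A=23 B=13] open={R4,R5,R6,R8}
Step 13: reserve R9 A 3 -> on_hand[A=29 B=21] avail[A=20 B=13] open={R4,R5,R6,R8,R9}
Step 14: commit R5 -> on_hand[A=29 B=19] avail[A=20 B=13] open={R4,R6,R8,R9}
Step 15: commit R8 -> on_hand[A=28 B=19] avail[A=20 B=13] open={R4,R6,R9}
Step 16: commit R9 -> on_hand[A=25 B=19] avail[A=20 B=13] open={R4,R6}
Step 17: reserve R10 A 4 -> on_hand[A=25 B=19] avail[A=16 B=13] open={R10,R4,R6}
Step 18: reserve R11 A 7 -> on_hand[A=25 B=19] avail[A=9 B=13] open={R10,R11,R4,R6}
Final available[B] = 13

Answer: 13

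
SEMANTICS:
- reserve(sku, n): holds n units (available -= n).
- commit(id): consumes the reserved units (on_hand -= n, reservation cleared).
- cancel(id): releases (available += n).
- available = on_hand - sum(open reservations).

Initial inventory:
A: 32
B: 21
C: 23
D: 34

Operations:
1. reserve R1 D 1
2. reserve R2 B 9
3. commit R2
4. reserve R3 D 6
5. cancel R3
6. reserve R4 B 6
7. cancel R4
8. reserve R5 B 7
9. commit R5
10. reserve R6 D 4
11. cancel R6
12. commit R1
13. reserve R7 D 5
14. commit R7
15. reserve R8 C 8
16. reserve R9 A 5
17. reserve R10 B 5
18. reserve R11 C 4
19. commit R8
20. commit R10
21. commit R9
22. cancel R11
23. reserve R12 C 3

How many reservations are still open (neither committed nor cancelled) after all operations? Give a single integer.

Answer: 1

Derivation:
Step 1: reserve R1 D 1 -> on_hand[A=32 B=21 C=23 D=34] avail[A=32 B=21 C=23 D=33] open={R1}
Step 2: reserve R2 B 9 -> on_hand[A=32 B=21 C=23 D=34] avail[A=32 B=12 C=23 D=33] open={R1,R2}
Step 3: commit R2 -> on_hand[A=32 B=12 C=23 D=34] avail[A=32 B=12 C=23 D=33] open={R1}
Step 4: reserve R3 D 6 -> on_hand[A=32 B=12 C=23 D=34] avail[A=32 B=12 C=23 D=27] open={R1,R3}
Step 5: cancel R3 -> on_hand[A=32 B=12 C=23 D=34] avail[A=32 B=12 C=23 D=33] open={R1}
Step 6: reserve R4 B 6 -> on_hand[A=32 B=12 C=23 D=34] avail[A=32 B=6 C=23 D=33] open={R1,R4}
Step 7: cancel R4 -> on_hand[A=32 B=12 C=23 D=34] avail[A=32 B=12 C=23 D=33] open={R1}
Step 8: reserve R5 B 7 -> on_hand[A=32 B=12 C=23 D=34] avail[A=32 B=5 C=23 D=33] open={R1,R5}
Step 9: commit R5 -> on_hand[A=32 B=5 C=23 D=34] avail[A=32 B=5 C=23 D=33] open={R1}
Step 10: reserve R6 D 4 -> on_hand[A=32 B=5 C=23 D=34] avail[A=32 B=5 C=23 D=29] open={R1,R6}
Step 11: cancel R6 -> on_hand[A=32 B=5 C=23 D=34] avail[A=32 B=5 C=23 D=33] open={R1}
Step 12: commit R1 -> on_hand[A=32 B=5 C=23 D=33] avail[A=32 B=5 C=23 D=33] open={}
Step 13: reserve R7 D 5 -> on_hand[A=32 B=5 C=23 D=33] avail[A=32 B=5 C=23 D=28] open={R7}
Step 14: commit R7 -> on_hand[A=32 B=5 C=23 D=28] avail[A=32 B=5 C=23 D=28] open={}
Step 15: reserve R8 C 8 -> on_hand[A=32 B=5 C=23 D=28] avail[A=32 B=5 C=15 D=28] open={R8}
Step 16: reserve R9 A 5 -> on_hand[A=32 B=5 C=23 D=28] avail[A=27 B=5 C=15 D=28] open={R8,R9}
Step 17: reserve R10 B 5 -> on_hand[A=32 B=5 C=23 D=28] avail[A=27 B=0 C=15 D=28] open={R10,R8,R9}
Step 18: reserve R11 C 4 -> on_hand[A=32 B=5 C=23 D=28] avail[A=27 B=0 C=11 D=28] open={R10,R11,R8,R9}
Step 19: commit R8 -> on_hand[A=32 B=5 C=15 D=28] avail[A=27 B=0 C=11 D=28] open={R10,R11,R9}
Step 20: commit R10 -> on_hand[A=32 B=0 C=15 D=28] avail[A=27 B=0 C=11 D=28] open={R11,R9}
Step 21: commit R9 -> on_hand[A=27 B=0 C=15 D=28] avail[A=27 B=0 C=11 D=28] open={R11}
Step 22: cancel R11 -> on_hand[A=27 B=0 C=15 D=28] avail[A=27 B=0 C=15 D=28] open={}
Step 23: reserve R12 C 3 -> on_hand[A=27 B=0 C=15 D=28] avail[A=27 B=0 C=12 D=28] open={R12}
Open reservations: ['R12'] -> 1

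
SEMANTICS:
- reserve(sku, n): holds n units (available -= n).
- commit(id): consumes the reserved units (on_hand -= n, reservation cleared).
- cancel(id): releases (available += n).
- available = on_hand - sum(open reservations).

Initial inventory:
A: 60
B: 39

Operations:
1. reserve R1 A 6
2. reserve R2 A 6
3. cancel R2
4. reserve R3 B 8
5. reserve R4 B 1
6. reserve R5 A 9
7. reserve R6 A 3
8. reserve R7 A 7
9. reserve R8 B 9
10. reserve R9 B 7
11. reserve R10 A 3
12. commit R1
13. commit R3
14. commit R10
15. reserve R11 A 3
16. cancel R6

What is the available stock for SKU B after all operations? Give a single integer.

Answer: 14

Derivation:
Step 1: reserve R1 A 6 -> on_hand[A=60 B=39] avail[A=54 B=39] open={R1}
Step 2: reserve R2 A 6 -> on_hand[A=60 B=39] avail[A=48 B=39] open={R1,R2}
Step 3: cancel R2 -> on_hand[A=60 B=39] avail[A=54 B=39] open={R1}
Step 4: reserve R3 B 8 -> on_hand[A=60 B=39] avail[A=54 B=31] open={R1,R3}
Step 5: reserve R4 B 1 -> on_hand[A=60 B=39] avail[A=54 B=30] open={R1,R3,R4}
Step 6: reserve R5 A 9 -> on_hand[A=60 B=39] avail[A=45 B=30] open={R1,R3,R4,R5}
Step 7: reserve R6 A 3 -> on_hand[A=60 B=39] avail[A=42 B=30] open={R1,R3,R4,R5,R6}
Step 8: reserve R7 A 7 -> on_hand[A=60 B=39] avail[A=35 B=30] open={R1,R3,R4,R5,R6,R7}
Step 9: reserve R8 B 9 -> on_hand[A=60 B=39] avail[A=35 B=21] open={R1,R3,R4,R5,R6,R7,R8}
Step 10: reserve R9 B 7 -> on_hand[A=60 B=39] avail[A=35 B=14] open={R1,R3,R4,R5,R6,R7,R8,R9}
Step 11: reserve R10 A 3 -> on_hand[A=60 B=39] avail[A=32 B=14] open={R1,R10,R3,R4,R5,R6,R7,R8,R9}
Step 12: commit R1 -> on_hand[A=54 B=39] avail[A=32 B=14] open={R10,R3,R4,R5,R6,R7,R8,R9}
Step 13: commit R3 -> on_hand[A=54 B=31] avail[A=32 B=14] open={R10,R4,R5,R6,R7,R8,R9}
Step 14: commit R10 -> on_hand[A=51 B=31] avail[A=32 B=14] open={R4,R5,R6,R7,R8,R9}
Step 15: reserve R11 A 3 -> on_hand[A=51 B=31] avail[A=29 B=14] open={R11,R4,R5,R6,R7,R8,R9}
Step 16: cancel R6 -> on_hand[A=51 B=31] avail[A=32 B=14] open={R11,R4,R5,R7,R8,R9}
Final available[B] = 14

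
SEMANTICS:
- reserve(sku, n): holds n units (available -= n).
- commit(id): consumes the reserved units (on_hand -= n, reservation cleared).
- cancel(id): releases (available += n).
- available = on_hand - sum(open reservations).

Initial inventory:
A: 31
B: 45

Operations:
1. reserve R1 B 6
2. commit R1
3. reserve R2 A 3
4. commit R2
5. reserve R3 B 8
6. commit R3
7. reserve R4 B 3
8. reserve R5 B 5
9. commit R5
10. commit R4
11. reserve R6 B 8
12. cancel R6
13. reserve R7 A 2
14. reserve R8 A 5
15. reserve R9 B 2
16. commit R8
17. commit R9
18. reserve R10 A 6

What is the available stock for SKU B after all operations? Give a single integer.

Answer: 21

Derivation:
Step 1: reserve R1 B 6 -> on_hand[A=31 B=45] avail[A=31 B=39] open={R1}
Step 2: commit R1 -> on_hand[A=31 B=39] avail[A=31 B=39] open={}
Step 3: reserve R2 A 3 -> on_hand[A=31 B=39] avail[A=28 B=39] open={R2}
Step 4: commit R2 -> on_hand[A=28 B=39] avail[A=28 B=39] open={}
Step 5: reserve R3 B 8 -> on_hand[A=28 B=39] avail[A=28 B=31] open={R3}
Step 6: commit R3 -> on_hand[A=28 B=31] avail[A=28 B=31] open={}
Step 7: reserve R4 B 3 -> on_hand[A=28 B=31] avail[A=28 B=28] open={R4}
Step 8: reserve R5 B 5 -> on_hand[A=28 B=31] avail[A=28 B=23] open={R4,R5}
Step 9: commit R5 -> on_hand[A=28 B=26] avail[A=28 B=23] open={R4}
Step 10: commit R4 -> on_hand[A=28 B=23] avail[A=28 B=23] open={}
Step 11: reserve R6 B 8 -> on_hand[A=28 B=23] avail[A=28 B=15] open={R6}
Step 12: cancel R6 -> on_hand[A=28 B=23] avail[A=28 B=23] open={}
Step 13: reserve R7 A 2 -> on_hand[A=28 B=23] avail[A=26 B=23] open={R7}
Step 14: reserve R8 A 5 -> on_hand[A=28 B=23] avail[A=21 B=23] open={R7,R8}
Step 15: reserve R9 B 2 -> on_hand[A=28 B=23] avail[A=21 B=21] open={R7,R8,R9}
Step 16: commit R8 -> on_hand[A=23 B=23] avail[A=21 B=21] open={R7,R9}
Step 17: commit R9 -> on_hand[A=23 B=21] avail[A=21 B=21] open={R7}
Step 18: reserve R10 A 6 -> on_hand[A=23 B=21] avail[A=15 B=21] open={R10,R7}
Final available[B] = 21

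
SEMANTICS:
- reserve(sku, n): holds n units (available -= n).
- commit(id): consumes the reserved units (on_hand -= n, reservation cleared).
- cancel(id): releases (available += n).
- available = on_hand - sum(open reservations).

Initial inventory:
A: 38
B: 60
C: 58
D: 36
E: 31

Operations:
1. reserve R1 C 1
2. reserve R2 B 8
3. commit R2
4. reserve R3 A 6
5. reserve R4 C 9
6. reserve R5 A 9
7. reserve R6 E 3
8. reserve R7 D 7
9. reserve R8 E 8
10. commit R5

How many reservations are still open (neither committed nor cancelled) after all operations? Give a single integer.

Answer: 6

Derivation:
Step 1: reserve R1 C 1 -> on_hand[A=38 B=60 C=58 D=36 E=31] avail[A=38 B=60 C=57 D=36 E=31] open={R1}
Step 2: reserve R2 B 8 -> on_hand[A=38 B=60 C=58 D=36 E=31] avail[A=38 B=52 C=57 D=36 E=31] open={R1,R2}
Step 3: commit R2 -> on_hand[A=38 B=52 C=58 D=36 E=31] avail[A=38 B=52 C=57 D=36 E=31] open={R1}
Step 4: reserve R3 A 6 -> on_hand[A=38 B=52 C=58 D=36 E=31] avail[A=32 B=52 C=57 D=36 E=31] open={R1,R3}
Step 5: reserve R4 C 9 -> on_hand[A=38 B=52 C=58 D=36 E=31] avail[A=32 B=52 C=48 D=36 E=31] open={R1,R3,R4}
Step 6: reserve R5 A 9 -> on_hand[A=38 B=52 C=58 D=36 E=31] avail[A=23 B=52 C=48 D=36 E=31] open={R1,R3,R4,R5}
Step 7: reserve R6 E 3 -> on_hand[A=38 B=52 C=58 D=36 E=31] avail[A=23 B=52 C=48 D=36 E=28] open={R1,R3,R4,R5,R6}
Step 8: reserve R7 D 7 -> on_hand[A=38 B=52 C=58 D=36 E=31] avail[A=23 B=52 C=48 D=29 E=28] open={R1,R3,R4,R5,R6,R7}
Step 9: reserve R8 E 8 -> on_hand[A=38 B=52 C=58 D=36 E=31] avail[A=23 B=52 C=48 D=29 E=20] open={R1,R3,R4,R5,R6,R7,R8}
Step 10: commit R5 -> on_hand[A=29 B=52 C=58 D=36 E=31] avail[A=23 B=52 C=48 D=29 E=20] open={R1,R3,R4,R6,R7,R8}
Open reservations: ['R1', 'R3', 'R4', 'R6', 'R7', 'R8'] -> 6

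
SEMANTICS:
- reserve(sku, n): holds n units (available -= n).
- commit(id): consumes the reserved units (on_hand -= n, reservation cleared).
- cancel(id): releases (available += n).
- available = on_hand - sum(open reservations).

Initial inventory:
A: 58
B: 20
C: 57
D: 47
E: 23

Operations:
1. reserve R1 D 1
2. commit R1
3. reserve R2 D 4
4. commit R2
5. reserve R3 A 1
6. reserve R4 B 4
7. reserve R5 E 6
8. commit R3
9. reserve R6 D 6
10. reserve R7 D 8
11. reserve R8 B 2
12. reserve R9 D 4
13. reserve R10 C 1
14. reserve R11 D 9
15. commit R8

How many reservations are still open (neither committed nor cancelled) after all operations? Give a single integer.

Answer: 7

Derivation:
Step 1: reserve R1 D 1 -> on_hand[A=58 B=20 C=57 D=47 E=23] avail[A=58 B=20 C=57 D=46 E=23] open={R1}
Step 2: commit R1 -> on_hand[A=58 B=20 C=57 D=46 E=23] avail[A=58 B=20 C=57 D=46 E=23] open={}
Step 3: reserve R2 D 4 -> on_hand[A=58 B=20 C=57 D=46 E=23] avail[A=58 B=20 C=57 D=42 E=23] open={R2}
Step 4: commit R2 -> on_hand[A=58 B=20 C=57 D=42 E=23] avail[A=58 B=20 C=57 D=42 E=23] open={}
Step 5: reserve R3 A 1 -> on_hand[A=58 B=20 C=57 D=42 E=23] avail[A=57 B=20 C=57 D=42 E=23] open={R3}
Step 6: reserve R4 B 4 -> on_hand[A=58 B=20 C=57 D=42 E=23] avail[A=57 B=16 C=57 D=42 E=23] open={R3,R4}
Step 7: reserve R5 E 6 -> on_hand[A=58 B=20 C=57 D=42 E=23] avail[A=57 B=16 C=57 D=42 E=17] open={R3,R4,R5}
Step 8: commit R3 -> on_hand[A=57 B=20 C=57 D=42 E=23] avail[A=57 B=16 C=57 D=42 E=17] open={R4,R5}
Step 9: reserve R6 D 6 -> on_hand[A=57 B=20 C=57 D=42 E=23] avail[A=57 B=16 C=57 D=36 E=17] open={R4,R5,R6}
Step 10: reserve R7 D 8 -> on_hand[A=57 B=20 C=57 D=42 E=23] avail[A=57 B=16 C=57 D=28 E=17] open={R4,R5,R6,R7}
Step 11: reserve R8 B 2 -> on_hand[A=57 B=20 C=57 D=42 E=23] avail[A=57 B=14 C=57 D=28 E=17] open={R4,R5,R6,R7,R8}
Step 12: reserve R9 D 4 -> on_hand[A=57 B=20 C=57 D=42 E=23] avail[A=57 B=14 C=57 D=24 E=17] open={R4,R5,R6,R7,R8,R9}
Step 13: reserve R10 C 1 -> on_hand[A=57 B=20 C=57 D=42 E=23] avail[A=57 B=14 C=56 D=24 E=17] open={R10,R4,R5,R6,R7,R8,R9}
Step 14: reserve R11 D 9 -> on_hand[A=57 B=20 C=57 D=42 E=23] avail[A=57 B=14 C=56 D=15 E=17] open={R10,R11,R4,R5,R6,R7,R8,R9}
Step 15: commit R8 -> on_hand[A=57 B=18 C=57 D=42 E=23] avail[A=57 B=14 C=56 D=15 E=17] open={R10,R11,R4,R5,R6,R7,R9}
Open reservations: ['R10', 'R11', 'R4', 'R5', 'R6', 'R7', 'R9'] -> 7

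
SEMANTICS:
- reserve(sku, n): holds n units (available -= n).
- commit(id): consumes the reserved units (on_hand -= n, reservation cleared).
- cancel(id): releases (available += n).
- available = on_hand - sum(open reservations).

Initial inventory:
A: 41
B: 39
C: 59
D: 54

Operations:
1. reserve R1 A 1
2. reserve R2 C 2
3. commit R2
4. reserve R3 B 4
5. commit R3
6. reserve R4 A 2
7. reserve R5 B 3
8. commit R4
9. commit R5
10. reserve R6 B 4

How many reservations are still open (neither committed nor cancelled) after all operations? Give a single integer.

Step 1: reserve R1 A 1 -> on_hand[A=41 B=39 C=59 D=54] avail[A=40 B=39 C=59 D=54] open={R1}
Step 2: reserve R2 C 2 -> on_hand[A=41 B=39 C=59 D=54] avail[A=40 B=39 C=57 D=54] open={R1,R2}
Step 3: commit R2 -> on_hand[A=41 B=39 C=57 D=54] avail[A=40 B=39 C=57 D=54] open={R1}
Step 4: reserve R3 B 4 -> on_hand[A=41 B=39 C=57 D=54] avail[A=40 B=35 C=57 D=54] open={R1,R3}
Step 5: commit R3 -> on_hand[A=41 B=35 C=57 D=54] avail[A=40 B=35 C=57 D=54] open={R1}
Step 6: reserve R4 A 2 -> on_hand[A=41 B=35 C=57 D=54] avail[A=38 B=35 C=57 D=54] open={R1,R4}
Step 7: reserve R5 B 3 -> on_hand[A=41 B=35 C=57 D=54] avail[A=38 B=32 C=57 D=54] open={R1,R4,R5}
Step 8: commit R4 -> on_hand[A=39 B=35 C=57 D=54] avail[A=38 B=32 C=57 D=54] open={R1,R5}
Step 9: commit R5 -> on_hand[A=39 B=32 C=57 D=54] avail[A=38 B=32 C=57 D=54] open={R1}
Step 10: reserve R6 B 4 -> on_hand[A=39 B=32 C=57 D=54] avail[A=38 B=28 C=57 D=54] open={R1,R6}
Open reservations: ['R1', 'R6'] -> 2

Answer: 2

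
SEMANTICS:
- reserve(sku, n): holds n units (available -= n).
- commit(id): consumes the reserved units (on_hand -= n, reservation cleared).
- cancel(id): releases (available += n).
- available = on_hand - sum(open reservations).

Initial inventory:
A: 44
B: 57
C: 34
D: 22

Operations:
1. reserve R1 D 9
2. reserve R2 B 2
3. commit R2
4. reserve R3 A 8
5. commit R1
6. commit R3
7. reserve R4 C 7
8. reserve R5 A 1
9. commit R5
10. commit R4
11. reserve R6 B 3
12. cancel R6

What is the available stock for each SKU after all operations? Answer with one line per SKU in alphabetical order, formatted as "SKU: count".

Step 1: reserve R1 D 9 -> on_hand[A=44 B=57 C=34 D=22] avail[A=44 B=57 C=34 D=13] open={R1}
Step 2: reserve R2 B 2 -> on_hand[A=44 B=57 C=34 D=22] avail[A=44 B=55 C=34 D=13] open={R1,R2}
Step 3: commit R2 -> on_hand[A=44 B=55 C=34 D=22] avail[A=44 B=55 C=34 D=13] open={R1}
Step 4: reserve R3 A 8 -> on_hand[A=44 B=55 C=34 D=22] avail[A=36 B=55 C=34 D=13] open={R1,R3}
Step 5: commit R1 -> on_hand[A=44 B=55 C=34 D=13] avail[A=36 B=55 C=34 D=13] open={R3}
Step 6: commit R3 -> on_hand[A=36 B=55 C=34 D=13] avail[A=36 B=55 C=34 D=13] open={}
Step 7: reserve R4 C 7 -> on_hand[A=36 B=55 C=34 D=13] avail[A=36 B=55 C=27 D=13] open={R4}
Step 8: reserve R5 A 1 -> on_hand[A=36 B=55 C=34 D=13] avail[A=35 B=55 C=27 D=13] open={R4,R5}
Step 9: commit R5 -> on_hand[A=35 B=55 C=34 D=13] avail[A=35 B=55 C=27 D=13] open={R4}
Step 10: commit R4 -> on_hand[A=35 B=55 C=27 D=13] avail[A=35 B=55 C=27 D=13] open={}
Step 11: reserve R6 B 3 -> on_hand[A=35 B=55 C=27 D=13] avail[A=35 B=52 C=27 D=13] open={R6}
Step 12: cancel R6 -> on_hand[A=35 B=55 C=27 D=13] avail[A=35 B=55 C=27 D=13] open={}

Answer: A: 35
B: 55
C: 27
D: 13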